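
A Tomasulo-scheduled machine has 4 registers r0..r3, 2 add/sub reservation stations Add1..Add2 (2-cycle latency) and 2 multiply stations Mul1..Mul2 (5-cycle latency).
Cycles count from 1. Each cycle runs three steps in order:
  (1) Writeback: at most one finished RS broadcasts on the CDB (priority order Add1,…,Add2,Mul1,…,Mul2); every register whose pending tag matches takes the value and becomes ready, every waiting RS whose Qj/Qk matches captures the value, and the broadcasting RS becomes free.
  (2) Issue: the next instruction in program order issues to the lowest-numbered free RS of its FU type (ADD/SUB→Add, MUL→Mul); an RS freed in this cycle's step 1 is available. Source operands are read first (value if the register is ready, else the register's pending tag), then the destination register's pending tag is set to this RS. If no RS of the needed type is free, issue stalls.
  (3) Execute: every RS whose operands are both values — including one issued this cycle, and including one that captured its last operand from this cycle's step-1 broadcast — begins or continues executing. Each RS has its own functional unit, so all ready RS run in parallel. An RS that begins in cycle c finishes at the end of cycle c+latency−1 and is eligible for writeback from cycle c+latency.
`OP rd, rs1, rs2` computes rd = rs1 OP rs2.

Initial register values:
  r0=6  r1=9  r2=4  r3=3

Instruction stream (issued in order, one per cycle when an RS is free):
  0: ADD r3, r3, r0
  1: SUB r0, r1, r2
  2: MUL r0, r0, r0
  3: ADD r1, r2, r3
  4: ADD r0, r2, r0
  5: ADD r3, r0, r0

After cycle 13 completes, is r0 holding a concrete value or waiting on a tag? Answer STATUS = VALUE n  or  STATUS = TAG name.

STATUS = VALUE 29

cycle 1: issue ADD r3<-Add1 // r0:6,r1:9,r2:4,r3:Add1
cycle 2: issue SUB r0<-Add2 // r0:Add2,r1:9,r2:4,r3:Add1
cycle 3: CDB Add1=9; issue MUL r0<-Mul1 // r0:Mul1,r1:9,r2:4,r3:9
cycle 4: CDB Add2=5; issue ADD r1<-Add1 // r0:Mul1,r1:Add1,r2:4,r3:9
cycle 5: issue ADD r0<-Add2 // r0:Add2,r1:Add1,r2:4,r3:9
cycle 6: CDB Add1=13; issue ADD r3<-Add1 // r0:Add2,r1:13,r2:4,r3:Add1
cycle 7: - // r0:Add2,r1:13,r2:4,r3:Add1
cycle 8: - // r0:Add2,r1:13,r2:4,r3:Add1
cycle 9: CDB Mul1=25 // r0:Add2,r1:13,r2:4,r3:Add1
cycle 10: - // r0:Add2,r1:13,r2:4,r3:Add1
cycle 11: CDB Add2=29 // r0:29,r1:13,r2:4,r3:Add1
cycle 12: - // r0:29,r1:13,r2:4,r3:Add1
cycle 13: CDB Add1=58 // r0:29,r1:13,r2:4,r3:58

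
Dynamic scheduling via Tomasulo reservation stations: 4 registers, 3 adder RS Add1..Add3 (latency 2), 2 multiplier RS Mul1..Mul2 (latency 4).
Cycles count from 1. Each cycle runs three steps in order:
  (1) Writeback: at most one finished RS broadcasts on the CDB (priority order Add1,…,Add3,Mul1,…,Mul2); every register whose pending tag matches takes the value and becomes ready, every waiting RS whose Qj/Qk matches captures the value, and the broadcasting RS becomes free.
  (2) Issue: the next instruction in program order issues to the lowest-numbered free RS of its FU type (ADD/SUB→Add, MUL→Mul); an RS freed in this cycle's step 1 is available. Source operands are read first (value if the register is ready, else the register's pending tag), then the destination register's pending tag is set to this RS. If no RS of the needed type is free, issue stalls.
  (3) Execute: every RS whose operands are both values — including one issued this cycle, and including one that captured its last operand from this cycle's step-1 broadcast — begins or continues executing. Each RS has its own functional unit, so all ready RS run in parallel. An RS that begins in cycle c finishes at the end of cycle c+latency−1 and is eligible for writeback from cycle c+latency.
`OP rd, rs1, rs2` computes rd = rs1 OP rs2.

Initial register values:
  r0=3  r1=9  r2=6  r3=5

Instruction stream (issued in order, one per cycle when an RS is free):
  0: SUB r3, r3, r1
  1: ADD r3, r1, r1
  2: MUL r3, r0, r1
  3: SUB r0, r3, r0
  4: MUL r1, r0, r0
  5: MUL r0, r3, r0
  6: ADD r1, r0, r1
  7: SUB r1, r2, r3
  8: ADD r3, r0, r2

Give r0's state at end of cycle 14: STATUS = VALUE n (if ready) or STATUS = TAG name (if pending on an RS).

STATUS = VALUE 648

  c1: issue SUB r3<-Add1  regs: r0:3,r1:9,r2:6,r3:Add1
  c2: issue ADD r3<-Add2  regs: r0:3,r1:9,r2:6,r3:Add2
  c3: CDB Add1=-4; issue MUL r3<-Mul1  regs: r0:3,r1:9,r2:6,r3:Mul1
  c4: CDB Add2=18; issue SUB r0<-Add1  regs: r0:Add1,r1:9,r2:6,r3:Mul1
  c5: issue MUL r1<-Mul2  regs: r0:Add1,r1:Mul2,r2:6,r3:Mul1
  c6: stall  regs: r0:Add1,r1:Mul2,r2:6,r3:Mul1
  c7: CDB Mul1=27; issue MUL r0<-Mul1  regs: r0:Mul1,r1:Mul2,r2:6,r3:27
  c8: issue ADD r1<-Add2  regs: r0:Mul1,r1:Add2,r2:6,r3:27
  c9: CDB Add1=24; issue SUB r1<-Add1  regs: r0:Mul1,r1:Add1,r2:6,r3:27
  c10: issue ADD r3<-Add3  regs: r0:Mul1,r1:Add1,r2:6,r3:Add3
  c11: CDB Add1=-21  regs: r0:Mul1,r1:-21,r2:6,r3:Add3
  c12: -  regs: r0:Mul1,r1:-21,r2:6,r3:Add3
  c13: CDB Mul1=648  regs: r0:648,r1:-21,r2:6,r3:Add3
  c14: CDB Mul2=576  regs: r0:648,r1:-21,r2:6,r3:Add3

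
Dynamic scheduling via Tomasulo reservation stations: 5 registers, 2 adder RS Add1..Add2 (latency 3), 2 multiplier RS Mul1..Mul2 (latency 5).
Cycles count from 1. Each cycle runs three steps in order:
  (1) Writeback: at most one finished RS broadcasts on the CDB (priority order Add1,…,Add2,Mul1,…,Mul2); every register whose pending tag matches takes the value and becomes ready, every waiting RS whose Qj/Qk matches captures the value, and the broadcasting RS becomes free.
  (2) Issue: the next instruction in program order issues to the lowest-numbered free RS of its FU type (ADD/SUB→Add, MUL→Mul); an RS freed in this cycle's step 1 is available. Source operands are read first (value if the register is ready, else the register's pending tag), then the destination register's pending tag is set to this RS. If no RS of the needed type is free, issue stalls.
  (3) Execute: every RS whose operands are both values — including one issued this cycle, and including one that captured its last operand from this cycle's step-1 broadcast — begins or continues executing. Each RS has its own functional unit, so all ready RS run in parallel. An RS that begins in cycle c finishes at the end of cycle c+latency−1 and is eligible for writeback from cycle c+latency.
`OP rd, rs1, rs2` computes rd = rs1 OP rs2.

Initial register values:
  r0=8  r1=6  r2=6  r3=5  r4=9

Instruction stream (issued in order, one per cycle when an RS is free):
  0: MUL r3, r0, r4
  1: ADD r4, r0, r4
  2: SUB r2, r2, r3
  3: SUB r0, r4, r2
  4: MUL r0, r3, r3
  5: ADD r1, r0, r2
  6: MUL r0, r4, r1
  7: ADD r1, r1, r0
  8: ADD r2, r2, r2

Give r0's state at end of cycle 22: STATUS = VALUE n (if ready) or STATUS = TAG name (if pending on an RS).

STATUS = VALUE 87006

  c1: issue MUL r3<-Mul1  regs: r0:8,r1:6,r2:6,r3:Mul1,r4:9
  c2: issue ADD r4<-Add1  regs: r0:8,r1:6,r2:6,r3:Mul1,r4:Add1
  c3: issue SUB r2<-Add2  regs: r0:8,r1:6,r2:Add2,r3:Mul1,r4:Add1
  c4: stall  regs: r0:8,r1:6,r2:Add2,r3:Mul1,r4:Add1
  c5: CDB Add1=17; issue SUB r0<-Add1  regs: r0:Add1,r1:6,r2:Add2,r3:Mul1,r4:17
  c6: CDB Mul1=72; issue MUL r0<-Mul1  regs: r0:Mul1,r1:6,r2:Add2,r3:72,r4:17
  c7: stall  regs: r0:Mul1,r1:6,r2:Add2,r3:72,r4:17
  c8: stall  regs: r0:Mul1,r1:6,r2:Add2,r3:72,r4:17
  c9: CDB Add2=-66; issue ADD r1<-Add2  regs: r0:Mul1,r1:Add2,r2:-66,r3:72,r4:17
  c10: issue MUL r0<-Mul2  regs: r0:Mul2,r1:Add2,r2:-66,r3:72,r4:17
  c11: CDB Mul1=5184; stall  regs: r0:Mul2,r1:Add2,r2:-66,r3:72,r4:17
  c12: CDB Add1=83; issue ADD r1<-Add1  regs: r0:Mul2,r1:Add1,r2:-66,r3:72,r4:17
  c13: stall  regs: r0:Mul2,r1:Add1,r2:-66,r3:72,r4:17
  c14: CDB Add2=5118; issue ADD r2<-Add2  regs: r0:Mul2,r1:Add1,r2:Add2,r3:72,r4:17
  c15: -  regs: r0:Mul2,r1:Add1,r2:Add2,r3:72,r4:17
  c16: -  regs: r0:Mul2,r1:Add1,r2:Add2,r3:72,r4:17
  c17: CDB Add2=-132  regs: r0:Mul2,r1:Add1,r2:-132,r3:72,r4:17
  c18: -  regs: r0:Mul2,r1:Add1,r2:-132,r3:72,r4:17
  c19: CDB Mul2=87006  regs: r0:87006,r1:Add1,r2:-132,r3:72,r4:17
  c20: -  regs: r0:87006,r1:Add1,r2:-132,r3:72,r4:17
  c21: -  regs: r0:87006,r1:Add1,r2:-132,r3:72,r4:17
  c22: CDB Add1=92124  regs: r0:87006,r1:92124,r2:-132,r3:72,r4:17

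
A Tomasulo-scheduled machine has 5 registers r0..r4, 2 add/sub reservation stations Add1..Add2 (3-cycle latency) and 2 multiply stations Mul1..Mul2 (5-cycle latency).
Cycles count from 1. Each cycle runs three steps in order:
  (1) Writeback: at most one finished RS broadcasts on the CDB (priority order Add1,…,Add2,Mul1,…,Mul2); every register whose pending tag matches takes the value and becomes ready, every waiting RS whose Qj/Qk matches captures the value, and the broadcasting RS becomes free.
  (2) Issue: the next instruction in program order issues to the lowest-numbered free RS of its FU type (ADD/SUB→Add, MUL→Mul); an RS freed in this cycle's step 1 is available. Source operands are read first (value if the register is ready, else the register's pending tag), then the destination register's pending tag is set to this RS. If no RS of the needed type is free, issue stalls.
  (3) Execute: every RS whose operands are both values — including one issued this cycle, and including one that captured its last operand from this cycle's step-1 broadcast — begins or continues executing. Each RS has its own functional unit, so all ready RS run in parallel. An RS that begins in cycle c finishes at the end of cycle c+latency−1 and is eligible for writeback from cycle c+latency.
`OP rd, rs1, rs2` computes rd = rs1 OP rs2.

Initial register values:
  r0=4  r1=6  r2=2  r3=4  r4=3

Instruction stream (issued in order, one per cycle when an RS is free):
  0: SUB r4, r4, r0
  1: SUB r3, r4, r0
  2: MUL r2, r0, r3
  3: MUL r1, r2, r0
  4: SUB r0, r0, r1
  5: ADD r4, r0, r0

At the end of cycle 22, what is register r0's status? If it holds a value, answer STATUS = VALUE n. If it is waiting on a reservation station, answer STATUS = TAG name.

STATUS = VALUE 84

c1: issue SUB r4<-Add1 | r0:4,r1:6,r2:2,r3:4,r4:Add1
c2: issue SUB r3<-Add2 | r0:4,r1:6,r2:2,r3:Add2,r4:Add1
c3: issue MUL r2<-Mul1 | r0:4,r1:6,r2:Mul1,r3:Add2,r4:Add1
c4: CDB Add1=-1; issue MUL r1<-Mul2 | r0:4,r1:Mul2,r2:Mul1,r3:Add2,r4:-1
c5: issue SUB r0<-Add1 | r0:Add1,r1:Mul2,r2:Mul1,r3:Add2,r4:-1
c6: stall | r0:Add1,r1:Mul2,r2:Mul1,r3:Add2,r4:-1
c7: CDB Add2=-5; issue ADD r4<-Add2 | r0:Add1,r1:Mul2,r2:Mul1,r3:-5,r4:Add2
c8: - | r0:Add1,r1:Mul2,r2:Mul1,r3:-5,r4:Add2
c9: - | r0:Add1,r1:Mul2,r2:Mul1,r3:-5,r4:Add2
c10: - | r0:Add1,r1:Mul2,r2:Mul1,r3:-5,r4:Add2
c11: - | r0:Add1,r1:Mul2,r2:Mul1,r3:-5,r4:Add2
c12: CDB Mul1=-20 | r0:Add1,r1:Mul2,r2:-20,r3:-5,r4:Add2
c13: - | r0:Add1,r1:Mul2,r2:-20,r3:-5,r4:Add2
c14: - | r0:Add1,r1:Mul2,r2:-20,r3:-5,r4:Add2
c15: - | r0:Add1,r1:Mul2,r2:-20,r3:-5,r4:Add2
c16: - | r0:Add1,r1:Mul2,r2:-20,r3:-5,r4:Add2
c17: CDB Mul2=-80 | r0:Add1,r1:-80,r2:-20,r3:-5,r4:Add2
c18: - | r0:Add1,r1:-80,r2:-20,r3:-5,r4:Add2
c19: - | r0:Add1,r1:-80,r2:-20,r3:-5,r4:Add2
c20: CDB Add1=84 | r0:84,r1:-80,r2:-20,r3:-5,r4:Add2
c21: - | r0:84,r1:-80,r2:-20,r3:-5,r4:Add2
c22: - | r0:84,r1:-80,r2:-20,r3:-5,r4:Add2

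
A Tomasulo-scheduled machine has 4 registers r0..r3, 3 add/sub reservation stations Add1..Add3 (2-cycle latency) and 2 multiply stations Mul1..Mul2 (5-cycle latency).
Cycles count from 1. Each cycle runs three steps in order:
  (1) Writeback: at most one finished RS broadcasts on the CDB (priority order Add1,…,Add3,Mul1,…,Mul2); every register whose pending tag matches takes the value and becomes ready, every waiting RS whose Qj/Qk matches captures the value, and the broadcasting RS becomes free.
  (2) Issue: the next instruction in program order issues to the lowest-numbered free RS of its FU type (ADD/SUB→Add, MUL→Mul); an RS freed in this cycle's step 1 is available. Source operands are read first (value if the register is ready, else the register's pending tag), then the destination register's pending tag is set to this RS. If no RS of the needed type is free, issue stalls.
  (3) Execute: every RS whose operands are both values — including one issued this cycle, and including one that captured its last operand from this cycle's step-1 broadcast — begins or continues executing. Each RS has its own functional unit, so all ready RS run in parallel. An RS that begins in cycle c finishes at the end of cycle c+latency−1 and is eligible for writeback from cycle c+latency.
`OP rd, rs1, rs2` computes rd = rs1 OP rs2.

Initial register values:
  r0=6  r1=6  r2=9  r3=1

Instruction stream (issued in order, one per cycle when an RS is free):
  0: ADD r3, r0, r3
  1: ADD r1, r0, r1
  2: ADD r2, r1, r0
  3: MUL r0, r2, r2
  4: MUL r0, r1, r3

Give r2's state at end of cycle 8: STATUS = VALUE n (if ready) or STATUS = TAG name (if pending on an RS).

STATUS = VALUE 18

  c1: issue ADD r3<-Add1  regs: r0:6,r1:6,r2:9,r3:Add1
  c2: issue ADD r1<-Add2  regs: r0:6,r1:Add2,r2:9,r3:Add1
  c3: CDB Add1=7; issue ADD r2<-Add1  regs: r0:6,r1:Add2,r2:Add1,r3:7
  c4: CDB Add2=12; issue MUL r0<-Mul1  regs: r0:Mul1,r1:12,r2:Add1,r3:7
  c5: issue MUL r0<-Mul2  regs: r0:Mul2,r1:12,r2:Add1,r3:7
  c6: CDB Add1=18  regs: r0:Mul2,r1:12,r2:18,r3:7
  c7: -  regs: r0:Mul2,r1:12,r2:18,r3:7
  c8: -  regs: r0:Mul2,r1:12,r2:18,r3:7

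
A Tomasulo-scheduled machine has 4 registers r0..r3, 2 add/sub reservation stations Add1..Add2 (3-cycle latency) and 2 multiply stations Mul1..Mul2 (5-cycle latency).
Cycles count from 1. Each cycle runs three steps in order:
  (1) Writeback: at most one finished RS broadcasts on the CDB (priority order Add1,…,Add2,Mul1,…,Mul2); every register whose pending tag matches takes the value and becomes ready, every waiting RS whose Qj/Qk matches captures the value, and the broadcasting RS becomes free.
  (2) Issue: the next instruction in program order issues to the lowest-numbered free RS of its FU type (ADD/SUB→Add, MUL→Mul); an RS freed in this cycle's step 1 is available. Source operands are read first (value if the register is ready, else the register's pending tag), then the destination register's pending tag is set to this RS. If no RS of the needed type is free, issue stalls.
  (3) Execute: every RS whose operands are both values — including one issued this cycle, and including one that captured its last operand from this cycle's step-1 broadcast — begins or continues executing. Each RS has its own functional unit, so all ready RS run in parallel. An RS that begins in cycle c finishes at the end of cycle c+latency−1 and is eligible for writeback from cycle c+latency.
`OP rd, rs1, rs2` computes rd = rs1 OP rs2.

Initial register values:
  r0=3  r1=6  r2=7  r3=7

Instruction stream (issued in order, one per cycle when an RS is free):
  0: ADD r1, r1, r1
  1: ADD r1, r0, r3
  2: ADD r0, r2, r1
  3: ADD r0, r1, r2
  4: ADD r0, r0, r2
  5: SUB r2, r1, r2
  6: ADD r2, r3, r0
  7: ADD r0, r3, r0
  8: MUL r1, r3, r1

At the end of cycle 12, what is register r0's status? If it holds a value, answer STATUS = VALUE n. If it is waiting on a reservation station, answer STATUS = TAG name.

STATUS = VALUE 24

c1: issue ADD r1<-Add1 | r0:3,r1:Add1,r2:7,r3:7
c2: issue ADD r1<-Add2 | r0:3,r1:Add2,r2:7,r3:7
c3: stall | r0:3,r1:Add2,r2:7,r3:7
c4: CDB Add1=12; issue ADD r0<-Add1 | r0:Add1,r1:Add2,r2:7,r3:7
c5: CDB Add2=10; issue ADD r0<-Add2 | r0:Add2,r1:10,r2:7,r3:7
c6: stall | r0:Add2,r1:10,r2:7,r3:7
c7: stall | r0:Add2,r1:10,r2:7,r3:7
c8: CDB Add1=17; issue ADD r0<-Add1 | r0:Add1,r1:10,r2:7,r3:7
c9: CDB Add2=17; issue SUB r2<-Add2 | r0:Add1,r1:10,r2:Add2,r3:7
c10: stall | r0:Add1,r1:10,r2:Add2,r3:7
c11: stall | r0:Add1,r1:10,r2:Add2,r3:7
c12: CDB Add1=24; issue ADD r2<-Add1 | r0:24,r1:10,r2:Add1,r3:7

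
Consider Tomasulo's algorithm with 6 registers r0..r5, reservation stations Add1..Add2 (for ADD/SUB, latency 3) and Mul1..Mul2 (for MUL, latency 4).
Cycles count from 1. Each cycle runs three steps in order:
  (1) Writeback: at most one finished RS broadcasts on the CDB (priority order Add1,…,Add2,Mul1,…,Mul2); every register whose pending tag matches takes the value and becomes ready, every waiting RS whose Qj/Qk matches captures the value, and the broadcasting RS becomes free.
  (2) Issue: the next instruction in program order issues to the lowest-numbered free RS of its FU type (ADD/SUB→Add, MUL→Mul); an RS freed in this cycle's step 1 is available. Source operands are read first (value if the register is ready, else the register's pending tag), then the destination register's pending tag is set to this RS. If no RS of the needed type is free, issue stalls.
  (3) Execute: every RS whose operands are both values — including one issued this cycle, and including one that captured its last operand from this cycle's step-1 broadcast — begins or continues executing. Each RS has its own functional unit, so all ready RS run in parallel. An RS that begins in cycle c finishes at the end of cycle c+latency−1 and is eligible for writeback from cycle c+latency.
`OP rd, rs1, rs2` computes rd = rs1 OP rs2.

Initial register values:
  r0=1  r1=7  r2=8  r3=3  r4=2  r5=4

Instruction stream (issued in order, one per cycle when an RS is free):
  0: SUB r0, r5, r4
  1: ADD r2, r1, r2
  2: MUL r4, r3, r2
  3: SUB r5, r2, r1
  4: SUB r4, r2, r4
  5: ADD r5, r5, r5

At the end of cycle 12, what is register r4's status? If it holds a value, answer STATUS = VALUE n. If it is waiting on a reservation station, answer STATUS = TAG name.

STATUS = VALUE -30

  c1: issue SUB r0<-Add1  regs: r0:Add1,r1:7,r2:8,r3:3,r4:2,r5:4
  c2: issue ADD r2<-Add2  regs: r0:Add1,r1:7,r2:Add2,r3:3,r4:2,r5:4
  c3: issue MUL r4<-Mul1  regs: r0:Add1,r1:7,r2:Add2,r3:3,r4:Mul1,r5:4
  c4: CDB Add1=2; issue SUB r5<-Add1  regs: r0:2,r1:7,r2:Add2,r3:3,r4:Mul1,r5:Add1
  c5: CDB Add2=15; issue SUB r4<-Add2  regs: r0:2,r1:7,r2:15,r3:3,r4:Add2,r5:Add1
  c6: stall  regs: r0:2,r1:7,r2:15,r3:3,r4:Add2,r5:Add1
  c7: stall  regs: r0:2,r1:7,r2:15,r3:3,r4:Add2,r5:Add1
  c8: CDB Add1=8; issue ADD r5<-Add1  regs: r0:2,r1:7,r2:15,r3:3,r4:Add2,r5:Add1
  c9: CDB Mul1=45  regs: r0:2,r1:7,r2:15,r3:3,r4:Add2,r5:Add1
  c10: -  regs: r0:2,r1:7,r2:15,r3:3,r4:Add2,r5:Add1
  c11: CDB Add1=16  regs: r0:2,r1:7,r2:15,r3:3,r4:Add2,r5:16
  c12: CDB Add2=-30  regs: r0:2,r1:7,r2:15,r3:3,r4:-30,r5:16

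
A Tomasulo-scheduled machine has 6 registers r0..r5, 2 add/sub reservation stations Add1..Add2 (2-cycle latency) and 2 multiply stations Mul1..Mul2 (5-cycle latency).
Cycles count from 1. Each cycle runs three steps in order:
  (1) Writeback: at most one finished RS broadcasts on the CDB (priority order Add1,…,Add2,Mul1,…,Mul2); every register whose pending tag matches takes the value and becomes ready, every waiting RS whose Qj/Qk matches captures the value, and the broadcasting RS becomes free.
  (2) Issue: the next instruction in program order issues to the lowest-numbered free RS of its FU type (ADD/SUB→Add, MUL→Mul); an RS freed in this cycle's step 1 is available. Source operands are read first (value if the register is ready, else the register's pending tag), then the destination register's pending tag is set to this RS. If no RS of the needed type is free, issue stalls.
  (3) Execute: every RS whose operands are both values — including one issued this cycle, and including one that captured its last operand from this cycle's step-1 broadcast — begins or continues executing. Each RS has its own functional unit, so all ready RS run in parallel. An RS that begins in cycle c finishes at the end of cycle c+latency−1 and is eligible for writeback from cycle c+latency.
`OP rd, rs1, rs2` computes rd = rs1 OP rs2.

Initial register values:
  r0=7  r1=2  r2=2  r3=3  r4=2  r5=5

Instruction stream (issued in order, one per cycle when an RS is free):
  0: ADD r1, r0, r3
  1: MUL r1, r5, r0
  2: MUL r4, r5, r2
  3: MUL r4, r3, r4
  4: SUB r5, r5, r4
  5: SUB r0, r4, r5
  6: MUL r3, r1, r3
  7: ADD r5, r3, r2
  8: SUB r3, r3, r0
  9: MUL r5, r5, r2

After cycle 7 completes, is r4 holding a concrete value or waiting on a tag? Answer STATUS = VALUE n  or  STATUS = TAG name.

STATUS = TAG Mul1

c1: issue ADD r1<-Add1 | r0:7,r1:Add1,r2:2,r3:3,r4:2,r5:5
c2: issue MUL r1<-Mul1 | r0:7,r1:Mul1,r2:2,r3:3,r4:2,r5:5
c3: CDB Add1=10; issue MUL r4<-Mul2 | r0:7,r1:Mul1,r2:2,r3:3,r4:Mul2,r5:5
c4: stall | r0:7,r1:Mul1,r2:2,r3:3,r4:Mul2,r5:5
c5: stall | r0:7,r1:Mul1,r2:2,r3:3,r4:Mul2,r5:5
c6: stall | r0:7,r1:Mul1,r2:2,r3:3,r4:Mul2,r5:5
c7: CDB Mul1=35; issue MUL r4<-Mul1 | r0:7,r1:35,r2:2,r3:3,r4:Mul1,r5:5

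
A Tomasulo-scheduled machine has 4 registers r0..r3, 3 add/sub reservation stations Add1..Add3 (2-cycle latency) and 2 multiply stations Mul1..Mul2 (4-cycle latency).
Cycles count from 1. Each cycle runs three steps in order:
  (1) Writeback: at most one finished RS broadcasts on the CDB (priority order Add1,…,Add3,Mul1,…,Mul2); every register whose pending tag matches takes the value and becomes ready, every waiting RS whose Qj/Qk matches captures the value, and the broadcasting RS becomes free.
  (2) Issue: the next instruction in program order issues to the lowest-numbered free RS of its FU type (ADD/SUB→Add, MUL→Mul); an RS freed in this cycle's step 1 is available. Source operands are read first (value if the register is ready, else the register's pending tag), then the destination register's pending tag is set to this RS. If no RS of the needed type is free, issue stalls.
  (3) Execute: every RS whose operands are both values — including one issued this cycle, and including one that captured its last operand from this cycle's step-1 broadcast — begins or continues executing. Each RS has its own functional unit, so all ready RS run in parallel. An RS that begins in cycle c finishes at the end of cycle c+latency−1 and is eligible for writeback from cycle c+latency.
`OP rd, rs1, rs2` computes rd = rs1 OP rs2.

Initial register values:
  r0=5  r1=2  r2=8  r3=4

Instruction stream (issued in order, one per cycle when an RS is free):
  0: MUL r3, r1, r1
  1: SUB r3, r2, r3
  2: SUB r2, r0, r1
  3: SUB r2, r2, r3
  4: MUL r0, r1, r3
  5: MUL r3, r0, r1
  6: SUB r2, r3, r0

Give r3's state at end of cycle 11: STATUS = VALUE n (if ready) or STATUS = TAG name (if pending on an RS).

cycle 1: issue MUL r3<-Mul1 // r0:5,r1:2,r2:8,r3:Mul1
cycle 2: issue SUB r3<-Add1 // r0:5,r1:2,r2:8,r3:Add1
cycle 3: issue SUB r2<-Add2 // r0:5,r1:2,r2:Add2,r3:Add1
cycle 4: issue SUB r2<-Add3 // r0:5,r1:2,r2:Add3,r3:Add1
cycle 5: CDB Add2=3; issue MUL r0<-Mul2 // r0:Mul2,r1:2,r2:Add3,r3:Add1
cycle 6: CDB Mul1=4; issue MUL r3<-Mul1 // r0:Mul2,r1:2,r2:Add3,r3:Mul1
cycle 7: issue SUB r2<-Add2 // r0:Mul2,r1:2,r2:Add2,r3:Mul1
cycle 8: CDB Add1=4 // r0:Mul2,r1:2,r2:Add2,r3:Mul1
cycle 9: - // r0:Mul2,r1:2,r2:Add2,r3:Mul1
cycle 10: CDB Add3=-1 // r0:Mul2,r1:2,r2:Add2,r3:Mul1
cycle 11: - // r0:Mul2,r1:2,r2:Add2,r3:Mul1

STATUS = TAG Mul1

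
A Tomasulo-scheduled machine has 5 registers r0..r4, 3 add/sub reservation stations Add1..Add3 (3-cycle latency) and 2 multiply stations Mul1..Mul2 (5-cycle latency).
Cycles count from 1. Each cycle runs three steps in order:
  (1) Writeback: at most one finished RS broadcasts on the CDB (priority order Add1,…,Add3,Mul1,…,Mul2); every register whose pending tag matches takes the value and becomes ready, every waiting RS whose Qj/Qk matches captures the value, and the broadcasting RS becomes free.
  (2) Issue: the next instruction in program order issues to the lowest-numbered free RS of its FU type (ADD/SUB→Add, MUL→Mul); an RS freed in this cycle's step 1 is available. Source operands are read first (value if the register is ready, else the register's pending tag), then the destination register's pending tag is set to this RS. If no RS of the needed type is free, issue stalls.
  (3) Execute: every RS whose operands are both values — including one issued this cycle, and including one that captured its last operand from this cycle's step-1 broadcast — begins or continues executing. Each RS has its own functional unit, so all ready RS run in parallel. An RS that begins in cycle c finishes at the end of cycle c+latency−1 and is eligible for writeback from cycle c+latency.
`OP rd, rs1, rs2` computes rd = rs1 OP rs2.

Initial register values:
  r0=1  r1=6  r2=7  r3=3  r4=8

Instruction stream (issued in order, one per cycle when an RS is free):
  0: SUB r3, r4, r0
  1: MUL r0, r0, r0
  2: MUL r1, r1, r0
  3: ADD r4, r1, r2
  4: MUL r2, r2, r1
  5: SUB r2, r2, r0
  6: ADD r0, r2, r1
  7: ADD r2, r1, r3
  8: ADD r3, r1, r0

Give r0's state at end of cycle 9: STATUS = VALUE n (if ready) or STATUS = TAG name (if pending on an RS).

STATUS = TAG Add3

cycle 1: issue SUB r3<-Add1 // r0:1,r1:6,r2:7,r3:Add1,r4:8
cycle 2: issue MUL r0<-Mul1 // r0:Mul1,r1:6,r2:7,r3:Add1,r4:8
cycle 3: issue MUL r1<-Mul2 // r0:Mul1,r1:Mul2,r2:7,r3:Add1,r4:8
cycle 4: CDB Add1=7; issue ADD r4<-Add1 // r0:Mul1,r1:Mul2,r2:7,r3:7,r4:Add1
cycle 5: stall // r0:Mul1,r1:Mul2,r2:7,r3:7,r4:Add1
cycle 6: stall // r0:Mul1,r1:Mul2,r2:7,r3:7,r4:Add1
cycle 7: CDB Mul1=1; issue MUL r2<-Mul1 // r0:1,r1:Mul2,r2:Mul1,r3:7,r4:Add1
cycle 8: issue SUB r2<-Add2 // r0:1,r1:Mul2,r2:Add2,r3:7,r4:Add1
cycle 9: issue ADD r0<-Add3 // r0:Add3,r1:Mul2,r2:Add2,r3:7,r4:Add1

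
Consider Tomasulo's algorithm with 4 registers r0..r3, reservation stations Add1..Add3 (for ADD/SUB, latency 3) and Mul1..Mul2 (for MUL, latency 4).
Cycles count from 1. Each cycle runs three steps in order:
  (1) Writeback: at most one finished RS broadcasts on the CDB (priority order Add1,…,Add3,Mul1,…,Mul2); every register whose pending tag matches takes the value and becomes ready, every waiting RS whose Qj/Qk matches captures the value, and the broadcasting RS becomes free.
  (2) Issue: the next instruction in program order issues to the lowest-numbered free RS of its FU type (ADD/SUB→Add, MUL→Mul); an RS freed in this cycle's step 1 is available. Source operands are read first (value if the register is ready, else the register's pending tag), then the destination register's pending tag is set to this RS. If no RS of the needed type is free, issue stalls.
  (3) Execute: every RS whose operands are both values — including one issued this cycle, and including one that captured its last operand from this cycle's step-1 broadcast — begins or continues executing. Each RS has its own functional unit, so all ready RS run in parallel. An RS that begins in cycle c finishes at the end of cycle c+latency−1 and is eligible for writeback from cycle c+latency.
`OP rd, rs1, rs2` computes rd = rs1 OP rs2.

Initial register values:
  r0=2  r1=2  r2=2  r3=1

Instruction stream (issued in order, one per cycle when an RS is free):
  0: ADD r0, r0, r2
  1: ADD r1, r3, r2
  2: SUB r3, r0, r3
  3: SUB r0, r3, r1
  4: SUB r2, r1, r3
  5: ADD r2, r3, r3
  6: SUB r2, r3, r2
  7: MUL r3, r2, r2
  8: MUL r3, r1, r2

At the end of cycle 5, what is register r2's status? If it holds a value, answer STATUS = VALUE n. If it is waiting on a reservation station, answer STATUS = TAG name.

STATUS = TAG Add2

  c1: issue ADD r0<-Add1  regs: r0:Add1,r1:2,r2:2,r3:1
  c2: issue ADD r1<-Add2  regs: r0:Add1,r1:Add2,r2:2,r3:1
  c3: issue SUB r3<-Add3  regs: r0:Add1,r1:Add2,r2:2,r3:Add3
  c4: CDB Add1=4; issue SUB r0<-Add1  regs: r0:Add1,r1:Add2,r2:2,r3:Add3
  c5: CDB Add2=3; issue SUB r2<-Add2  regs: r0:Add1,r1:3,r2:Add2,r3:Add3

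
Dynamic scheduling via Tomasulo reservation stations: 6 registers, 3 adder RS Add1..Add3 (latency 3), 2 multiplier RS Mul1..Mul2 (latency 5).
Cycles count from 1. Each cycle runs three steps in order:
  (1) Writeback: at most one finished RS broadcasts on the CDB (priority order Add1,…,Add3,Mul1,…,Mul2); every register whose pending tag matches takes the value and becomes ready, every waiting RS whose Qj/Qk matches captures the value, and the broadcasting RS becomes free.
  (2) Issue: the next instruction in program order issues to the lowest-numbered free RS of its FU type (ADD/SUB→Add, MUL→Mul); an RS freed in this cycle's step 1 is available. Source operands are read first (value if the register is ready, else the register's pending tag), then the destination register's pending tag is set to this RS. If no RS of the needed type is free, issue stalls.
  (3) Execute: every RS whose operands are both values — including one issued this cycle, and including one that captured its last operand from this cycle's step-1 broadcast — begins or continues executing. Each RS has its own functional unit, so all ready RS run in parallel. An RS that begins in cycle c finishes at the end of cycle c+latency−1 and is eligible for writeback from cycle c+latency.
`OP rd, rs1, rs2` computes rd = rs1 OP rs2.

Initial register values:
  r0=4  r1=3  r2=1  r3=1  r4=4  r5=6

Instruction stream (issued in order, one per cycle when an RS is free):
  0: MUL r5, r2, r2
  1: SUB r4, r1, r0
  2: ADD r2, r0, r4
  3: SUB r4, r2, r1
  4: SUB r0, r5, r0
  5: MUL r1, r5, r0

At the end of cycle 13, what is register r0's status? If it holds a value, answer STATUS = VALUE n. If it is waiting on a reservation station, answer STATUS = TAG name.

cycle 1: issue MUL r5<-Mul1 // r0:4,r1:3,r2:1,r3:1,r4:4,r5:Mul1
cycle 2: issue SUB r4<-Add1 // r0:4,r1:3,r2:1,r3:1,r4:Add1,r5:Mul1
cycle 3: issue ADD r2<-Add2 // r0:4,r1:3,r2:Add2,r3:1,r4:Add1,r5:Mul1
cycle 4: issue SUB r4<-Add3 // r0:4,r1:3,r2:Add2,r3:1,r4:Add3,r5:Mul1
cycle 5: CDB Add1=-1; issue SUB r0<-Add1 // r0:Add1,r1:3,r2:Add2,r3:1,r4:Add3,r5:Mul1
cycle 6: CDB Mul1=1; issue MUL r1<-Mul1 // r0:Add1,r1:Mul1,r2:Add2,r3:1,r4:Add3,r5:1
cycle 7: - // r0:Add1,r1:Mul1,r2:Add2,r3:1,r4:Add3,r5:1
cycle 8: CDB Add2=3 // r0:Add1,r1:Mul1,r2:3,r3:1,r4:Add3,r5:1
cycle 9: CDB Add1=-3 // r0:-3,r1:Mul1,r2:3,r3:1,r4:Add3,r5:1
cycle 10: - // r0:-3,r1:Mul1,r2:3,r3:1,r4:Add3,r5:1
cycle 11: CDB Add3=0 // r0:-3,r1:Mul1,r2:3,r3:1,r4:0,r5:1
cycle 12: - // r0:-3,r1:Mul1,r2:3,r3:1,r4:0,r5:1
cycle 13: - // r0:-3,r1:Mul1,r2:3,r3:1,r4:0,r5:1

STATUS = VALUE -3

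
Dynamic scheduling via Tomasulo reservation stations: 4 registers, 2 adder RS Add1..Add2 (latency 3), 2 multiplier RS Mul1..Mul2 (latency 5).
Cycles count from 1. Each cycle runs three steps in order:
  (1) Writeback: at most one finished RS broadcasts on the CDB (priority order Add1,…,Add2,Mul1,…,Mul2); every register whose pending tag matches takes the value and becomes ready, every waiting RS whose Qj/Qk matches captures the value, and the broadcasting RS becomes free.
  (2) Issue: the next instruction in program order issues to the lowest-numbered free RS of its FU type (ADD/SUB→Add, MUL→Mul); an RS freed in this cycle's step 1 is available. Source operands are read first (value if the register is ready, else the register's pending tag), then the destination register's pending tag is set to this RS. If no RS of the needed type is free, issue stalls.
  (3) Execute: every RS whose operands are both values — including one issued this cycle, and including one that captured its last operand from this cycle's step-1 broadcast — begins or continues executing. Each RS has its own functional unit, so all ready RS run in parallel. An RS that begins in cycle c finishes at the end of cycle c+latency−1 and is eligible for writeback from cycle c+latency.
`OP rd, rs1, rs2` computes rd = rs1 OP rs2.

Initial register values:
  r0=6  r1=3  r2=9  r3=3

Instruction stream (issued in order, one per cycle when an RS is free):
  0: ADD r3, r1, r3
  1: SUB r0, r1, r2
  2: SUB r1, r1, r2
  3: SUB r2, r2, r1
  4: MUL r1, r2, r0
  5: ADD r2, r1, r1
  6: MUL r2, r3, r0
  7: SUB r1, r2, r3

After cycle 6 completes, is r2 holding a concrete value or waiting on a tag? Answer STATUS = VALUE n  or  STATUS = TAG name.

STATUS = TAG Add2

cycle 1: issue ADD r3<-Add1 // r0:6,r1:3,r2:9,r3:Add1
cycle 2: issue SUB r0<-Add2 // r0:Add2,r1:3,r2:9,r3:Add1
cycle 3: stall // r0:Add2,r1:3,r2:9,r3:Add1
cycle 4: CDB Add1=6; issue SUB r1<-Add1 // r0:Add2,r1:Add1,r2:9,r3:6
cycle 5: CDB Add2=-6; issue SUB r2<-Add2 // r0:-6,r1:Add1,r2:Add2,r3:6
cycle 6: issue MUL r1<-Mul1 // r0:-6,r1:Mul1,r2:Add2,r3:6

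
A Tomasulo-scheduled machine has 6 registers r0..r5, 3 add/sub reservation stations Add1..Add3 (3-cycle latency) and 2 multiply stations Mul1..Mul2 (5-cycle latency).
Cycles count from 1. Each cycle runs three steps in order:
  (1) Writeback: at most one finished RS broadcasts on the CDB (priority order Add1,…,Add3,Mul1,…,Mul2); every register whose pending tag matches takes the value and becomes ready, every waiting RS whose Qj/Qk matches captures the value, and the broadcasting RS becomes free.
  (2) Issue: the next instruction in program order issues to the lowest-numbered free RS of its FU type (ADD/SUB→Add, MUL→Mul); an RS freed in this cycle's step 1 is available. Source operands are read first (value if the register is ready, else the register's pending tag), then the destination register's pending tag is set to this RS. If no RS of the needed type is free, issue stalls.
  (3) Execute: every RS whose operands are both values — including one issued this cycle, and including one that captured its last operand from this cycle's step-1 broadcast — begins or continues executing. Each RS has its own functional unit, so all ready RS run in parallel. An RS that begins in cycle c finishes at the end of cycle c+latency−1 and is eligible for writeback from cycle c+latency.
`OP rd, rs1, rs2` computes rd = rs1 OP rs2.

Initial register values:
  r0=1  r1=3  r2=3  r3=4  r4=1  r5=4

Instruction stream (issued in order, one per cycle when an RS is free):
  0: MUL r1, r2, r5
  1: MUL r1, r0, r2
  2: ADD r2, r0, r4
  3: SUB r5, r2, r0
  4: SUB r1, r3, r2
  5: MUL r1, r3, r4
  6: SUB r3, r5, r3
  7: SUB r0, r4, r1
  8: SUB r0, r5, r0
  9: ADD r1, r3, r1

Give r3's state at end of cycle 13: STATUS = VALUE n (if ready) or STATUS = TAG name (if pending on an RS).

  c1: issue MUL r1<-Mul1  regs: r0:1,r1:Mul1,r2:3,r3:4,r4:1,r5:4
  c2: issue MUL r1<-Mul2  regs: r0:1,r1:Mul2,r2:3,r3:4,r4:1,r5:4
  c3: issue ADD r2<-Add1  regs: r0:1,r1:Mul2,r2:Add1,r3:4,r4:1,r5:4
  c4: issue SUB r5<-Add2  regs: r0:1,r1:Mul2,r2:Add1,r3:4,r4:1,r5:Add2
  c5: issue SUB r1<-Add3  regs: r0:1,r1:Add3,r2:Add1,r3:4,r4:1,r5:Add2
  c6: CDB Add1=2; stall  regs: r0:1,r1:Add3,r2:2,r3:4,r4:1,r5:Add2
  c7: CDB Mul1=12; issue MUL r1<-Mul1  regs: r0:1,r1:Mul1,r2:2,r3:4,r4:1,r5:Add2
  c8: CDB Mul2=3; issue SUB r3<-Add1  regs: r0:1,r1:Mul1,r2:2,r3:Add1,r4:1,r5:Add2
  c9: CDB Add2=1; issue SUB r0<-Add2  regs: r0:Add2,r1:Mul1,r2:2,r3:Add1,r4:1,r5:1
  c10: CDB Add3=2; issue SUB r0<-Add3  regs: r0:Add3,r1:Mul1,r2:2,r3:Add1,r4:1,r5:1
  c11: stall  regs: r0:Add3,r1:Mul1,r2:2,r3:Add1,r4:1,r5:1
  c12: CDB Add1=-3; issue ADD r1<-Add1  regs: r0:Add3,r1:Add1,r2:2,r3:-3,r4:1,r5:1
  c13: CDB Mul1=4  regs: r0:Add3,r1:Add1,r2:2,r3:-3,r4:1,r5:1

STATUS = VALUE -3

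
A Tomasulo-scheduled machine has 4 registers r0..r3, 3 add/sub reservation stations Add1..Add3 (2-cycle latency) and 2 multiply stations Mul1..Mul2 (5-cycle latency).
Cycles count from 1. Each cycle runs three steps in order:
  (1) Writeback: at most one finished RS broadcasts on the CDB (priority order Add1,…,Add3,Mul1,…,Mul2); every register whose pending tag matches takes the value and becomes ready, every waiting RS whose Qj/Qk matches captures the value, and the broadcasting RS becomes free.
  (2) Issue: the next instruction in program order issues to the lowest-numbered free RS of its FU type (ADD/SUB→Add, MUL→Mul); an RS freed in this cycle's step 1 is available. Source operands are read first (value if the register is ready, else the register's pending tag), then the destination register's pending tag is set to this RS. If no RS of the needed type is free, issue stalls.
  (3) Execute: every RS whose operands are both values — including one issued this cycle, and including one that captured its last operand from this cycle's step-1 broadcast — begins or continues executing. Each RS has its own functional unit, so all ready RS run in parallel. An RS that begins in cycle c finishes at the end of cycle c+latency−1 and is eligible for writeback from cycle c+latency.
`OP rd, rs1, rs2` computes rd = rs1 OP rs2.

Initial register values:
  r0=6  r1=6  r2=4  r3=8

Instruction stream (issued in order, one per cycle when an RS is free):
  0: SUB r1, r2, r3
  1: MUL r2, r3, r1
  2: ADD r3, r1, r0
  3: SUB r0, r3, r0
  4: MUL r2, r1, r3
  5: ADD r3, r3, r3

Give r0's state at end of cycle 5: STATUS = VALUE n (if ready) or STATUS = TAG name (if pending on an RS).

c1: issue SUB r1<-Add1 | r0:6,r1:Add1,r2:4,r3:8
c2: issue MUL r2<-Mul1 | r0:6,r1:Add1,r2:Mul1,r3:8
c3: CDB Add1=-4; issue ADD r3<-Add1 | r0:6,r1:-4,r2:Mul1,r3:Add1
c4: issue SUB r0<-Add2 | r0:Add2,r1:-4,r2:Mul1,r3:Add1
c5: CDB Add1=2; issue MUL r2<-Mul2 | r0:Add2,r1:-4,r2:Mul2,r3:2

STATUS = TAG Add2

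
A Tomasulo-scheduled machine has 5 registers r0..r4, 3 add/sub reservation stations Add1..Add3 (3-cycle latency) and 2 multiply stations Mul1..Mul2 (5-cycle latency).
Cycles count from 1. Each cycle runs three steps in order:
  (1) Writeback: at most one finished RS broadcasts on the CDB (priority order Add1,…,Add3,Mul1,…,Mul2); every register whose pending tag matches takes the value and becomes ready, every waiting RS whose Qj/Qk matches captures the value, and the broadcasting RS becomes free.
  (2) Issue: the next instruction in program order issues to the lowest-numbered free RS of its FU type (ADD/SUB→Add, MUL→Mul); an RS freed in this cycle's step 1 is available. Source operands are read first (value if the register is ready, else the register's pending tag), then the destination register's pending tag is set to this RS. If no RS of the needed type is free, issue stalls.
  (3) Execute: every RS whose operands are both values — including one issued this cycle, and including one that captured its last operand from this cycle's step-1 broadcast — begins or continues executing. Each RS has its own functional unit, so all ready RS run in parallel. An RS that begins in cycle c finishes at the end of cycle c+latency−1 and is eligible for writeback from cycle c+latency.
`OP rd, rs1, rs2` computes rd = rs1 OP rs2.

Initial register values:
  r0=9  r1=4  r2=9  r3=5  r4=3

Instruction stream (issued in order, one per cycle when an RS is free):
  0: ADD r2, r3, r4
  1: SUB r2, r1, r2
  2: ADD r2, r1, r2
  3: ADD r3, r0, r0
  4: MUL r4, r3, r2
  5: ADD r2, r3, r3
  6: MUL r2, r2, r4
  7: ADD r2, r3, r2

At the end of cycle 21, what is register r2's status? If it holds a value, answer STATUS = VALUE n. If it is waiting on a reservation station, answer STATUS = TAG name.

cycle 1: issue ADD r2<-Add1 // r0:9,r1:4,r2:Add1,r3:5,r4:3
cycle 2: issue SUB r2<-Add2 // r0:9,r1:4,r2:Add2,r3:5,r4:3
cycle 3: issue ADD r2<-Add3 // r0:9,r1:4,r2:Add3,r3:5,r4:3
cycle 4: CDB Add1=8; issue ADD r3<-Add1 // r0:9,r1:4,r2:Add3,r3:Add1,r4:3
cycle 5: issue MUL r4<-Mul1 // r0:9,r1:4,r2:Add3,r3:Add1,r4:Mul1
cycle 6: stall // r0:9,r1:4,r2:Add3,r3:Add1,r4:Mul1
cycle 7: CDB Add1=18; issue ADD r2<-Add1 // r0:9,r1:4,r2:Add1,r3:18,r4:Mul1
cycle 8: CDB Add2=-4; issue MUL r2<-Mul2 // r0:9,r1:4,r2:Mul2,r3:18,r4:Mul1
cycle 9: issue ADD r2<-Add2 // r0:9,r1:4,r2:Add2,r3:18,r4:Mul1
cycle 10: CDB Add1=36 // r0:9,r1:4,r2:Add2,r3:18,r4:Mul1
cycle 11: CDB Add3=0 // r0:9,r1:4,r2:Add2,r3:18,r4:Mul1
cycle 12: - // r0:9,r1:4,r2:Add2,r3:18,r4:Mul1
cycle 13: - // r0:9,r1:4,r2:Add2,r3:18,r4:Mul1
cycle 14: - // r0:9,r1:4,r2:Add2,r3:18,r4:Mul1
cycle 15: - // r0:9,r1:4,r2:Add2,r3:18,r4:Mul1
cycle 16: CDB Mul1=0 // r0:9,r1:4,r2:Add2,r3:18,r4:0
cycle 17: - // r0:9,r1:4,r2:Add2,r3:18,r4:0
cycle 18: - // r0:9,r1:4,r2:Add2,r3:18,r4:0
cycle 19: - // r0:9,r1:4,r2:Add2,r3:18,r4:0
cycle 20: - // r0:9,r1:4,r2:Add2,r3:18,r4:0
cycle 21: CDB Mul2=0 // r0:9,r1:4,r2:Add2,r3:18,r4:0

STATUS = TAG Add2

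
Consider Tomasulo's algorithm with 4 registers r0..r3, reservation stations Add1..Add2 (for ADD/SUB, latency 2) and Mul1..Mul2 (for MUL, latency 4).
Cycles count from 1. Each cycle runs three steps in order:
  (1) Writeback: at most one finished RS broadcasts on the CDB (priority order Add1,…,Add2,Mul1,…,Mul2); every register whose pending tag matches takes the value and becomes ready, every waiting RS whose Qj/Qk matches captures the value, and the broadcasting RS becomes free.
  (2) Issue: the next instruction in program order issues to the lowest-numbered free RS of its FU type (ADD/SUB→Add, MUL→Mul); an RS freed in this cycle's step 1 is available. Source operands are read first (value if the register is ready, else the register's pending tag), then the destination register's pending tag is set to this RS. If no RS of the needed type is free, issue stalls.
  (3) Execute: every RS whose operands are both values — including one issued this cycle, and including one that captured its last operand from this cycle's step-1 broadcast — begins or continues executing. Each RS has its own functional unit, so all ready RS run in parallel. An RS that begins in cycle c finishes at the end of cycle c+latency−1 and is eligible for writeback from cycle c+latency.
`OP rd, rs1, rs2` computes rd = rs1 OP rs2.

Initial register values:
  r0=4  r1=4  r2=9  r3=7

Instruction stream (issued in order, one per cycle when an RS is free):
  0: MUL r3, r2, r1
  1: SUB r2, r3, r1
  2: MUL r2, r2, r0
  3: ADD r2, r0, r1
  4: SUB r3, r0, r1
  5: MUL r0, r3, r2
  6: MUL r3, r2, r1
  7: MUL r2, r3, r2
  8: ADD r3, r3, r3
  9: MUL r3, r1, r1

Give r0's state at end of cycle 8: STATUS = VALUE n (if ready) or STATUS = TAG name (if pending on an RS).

cycle 1: issue MUL r3<-Mul1 // r0:4,r1:4,r2:9,r3:Mul1
cycle 2: issue SUB r2<-Add1 // r0:4,r1:4,r2:Add1,r3:Mul1
cycle 3: issue MUL r2<-Mul2 // r0:4,r1:4,r2:Mul2,r3:Mul1
cycle 4: issue ADD r2<-Add2 // r0:4,r1:4,r2:Add2,r3:Mul1
cycle 5: CDB Mul1=36; stall // r0:4,r1:4,r2:Add2,r3:36
cycle 6: CDB Add2=8; issue SUB r3<-Add2 // r0:4,r1:4,r2:8,r3:Add2
cycle 7: CDB Add1=32; issue MUL r0<-Mul1 // r0:Mul1,r1:4,r2:8,r3:Add2
cycle 8: CDB Add2=0; stall // r0:Mul1,r1:4,r2:8,r3:0

STATUS = TAG Mul1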